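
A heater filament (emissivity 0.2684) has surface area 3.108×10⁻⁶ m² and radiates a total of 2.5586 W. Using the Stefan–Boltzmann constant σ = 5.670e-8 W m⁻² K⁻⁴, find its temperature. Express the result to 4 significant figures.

Area A = 3.108×10⁻⁶ m².
P = εσAT⁴ ⇒ T = (P/(εσA))^(1/4) = (2.5586/(0.2684×5.670×10⁻⁸×3.108×10⁻⁶))^(1/4) = 2712 K.

T ≈ 2712 K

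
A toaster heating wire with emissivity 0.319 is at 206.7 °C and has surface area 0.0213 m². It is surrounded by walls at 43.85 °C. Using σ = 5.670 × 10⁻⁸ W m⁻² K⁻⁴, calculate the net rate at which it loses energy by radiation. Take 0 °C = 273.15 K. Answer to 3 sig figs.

Net loss ≈ 16.5 W

T = 206.7 °C + 273.15 = 479.85 K.
Surroundings: T = 43.85 °C + 273.15 = 317.00 K.
Area A = 0.0213 m².
Net radiated power P_net = εσA(T⁴ − T₀⁴) = 0.319×5.670×10⁻⁸×0.0213×(479.85⁴ − 317.00⁴).
T⁴ − T₀⁴ = 5.30178×10¹⁰ − 1.00980×10¹⁰ = 4.29198×10¹⁰ K⁴, so P_net = 16.5 W.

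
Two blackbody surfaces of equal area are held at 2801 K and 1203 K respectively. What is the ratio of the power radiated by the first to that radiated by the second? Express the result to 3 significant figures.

With equal areas, P₁/P₂ = (T₁/T₂)⁴ = (2801/1203)⁴ = 29.4.

P₁/P₂ ≈ 29.4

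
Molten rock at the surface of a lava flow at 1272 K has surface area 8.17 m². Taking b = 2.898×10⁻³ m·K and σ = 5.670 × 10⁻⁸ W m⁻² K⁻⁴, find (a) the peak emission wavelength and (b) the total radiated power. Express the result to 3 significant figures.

(a) λ_max = b/T = 2.898×10⁻³/1272 = 2.278×10⁻⁶ m = 2.28×10³ nm.
Area A = 8.17 m².
(b) P = σAT⁴ = 5.670×10⁻⁸×8.17×(1272)⁴ = 1.21×10⁶ W.

λ_max ≈ 2.28×10³ nm; P ≈ 1.21×10⁶ W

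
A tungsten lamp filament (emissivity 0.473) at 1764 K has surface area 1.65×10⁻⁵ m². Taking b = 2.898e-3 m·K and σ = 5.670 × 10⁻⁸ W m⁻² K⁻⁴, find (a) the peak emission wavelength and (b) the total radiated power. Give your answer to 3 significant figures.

(a) λ_max = b/T = 2.898×10⁻³/1764 = 1.643×10⁻⁶ m = 1.64 μm.
Area A = 1.65×10⁻⁵ m².
(b) P = εσAT⁴ = 0.473×5.670×10⁻⁸×1.65×10⁻⁵×(1764)⁴ = 4.28 W.

λ_max ≈ 1.64 μm; P ≈ 4.28 W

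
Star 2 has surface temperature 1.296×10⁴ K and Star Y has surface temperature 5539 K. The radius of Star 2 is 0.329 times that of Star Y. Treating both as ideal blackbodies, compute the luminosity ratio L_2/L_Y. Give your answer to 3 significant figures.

L_2/L_Y ≈ 3.24

L ∝ R²T⁴, so L_2/L_Y = (R_2/R_Y)²(T_2/T_Y)⁴ = (0.329)² × (1.296×10⁴/5539)⁴ = 0.108241 × 29.9705 = 3.24.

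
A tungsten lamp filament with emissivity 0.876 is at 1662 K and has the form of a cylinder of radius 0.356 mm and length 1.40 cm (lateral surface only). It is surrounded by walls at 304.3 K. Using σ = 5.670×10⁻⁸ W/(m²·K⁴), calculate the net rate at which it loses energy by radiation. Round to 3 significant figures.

Net loss ≈ 11.9 W

Lateral area A = 2πrL = 2π×3.56×10⁻⁴×0.0140 = 3.13154×10⁻⁵ m².
Net radiated power P_net = εσA(T⁴ − T₀⁴) = 0.876×5.670×10⁻⁸×3.13154×10⁻⁵×(1662⁴ − 304.3⁴).
T⁴ − T₀⁴ = 7.62999×10¹² − 8.57448×10⁹ = 7.62142×10¹² K⁴, so P_net = 11.9 W.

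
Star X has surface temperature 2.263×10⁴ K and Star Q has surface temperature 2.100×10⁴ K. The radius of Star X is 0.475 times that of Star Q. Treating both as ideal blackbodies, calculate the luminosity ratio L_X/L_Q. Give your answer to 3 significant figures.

L_X/L_Q ≈ 0.304

L ∝ R²T⁴, so L_X/L_Q = (R_X/R_Q)²(T_X/T_Q)⁴ = (0.475)² × (2.263×10⁴/2.100×10⁴)⁴ = 0.225625 × 1.34853 = 0.304.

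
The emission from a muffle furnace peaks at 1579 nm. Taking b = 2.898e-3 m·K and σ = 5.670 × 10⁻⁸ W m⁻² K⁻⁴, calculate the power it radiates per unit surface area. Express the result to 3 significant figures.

I ≈ 6.43×10⁵ W/m²

Wien's law: T = b/λ_max = 2.898×10⁻³/1.579×10⁻⁶ = 1835.34 K.
Then I = σT⁴ = 5.670×10⁻⁸×(1835.34)⁴ = 6.43×10⁵ W/m².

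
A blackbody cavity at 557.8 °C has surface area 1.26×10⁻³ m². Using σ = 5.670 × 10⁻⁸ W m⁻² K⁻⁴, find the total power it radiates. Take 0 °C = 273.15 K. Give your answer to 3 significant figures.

P ≈ 34.1 W

T = 557.8 °C + 273.15 = 830.95 K.
Area A = 1.26×10⁻³ m².
P = σAT⁴ = 5.670×10⁻⁸ × 1.26×10⁻³ × (830.95)⁴ = 34.1 W.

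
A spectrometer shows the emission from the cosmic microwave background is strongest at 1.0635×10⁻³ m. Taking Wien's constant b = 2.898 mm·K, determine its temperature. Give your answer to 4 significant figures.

Wien's law gives T = b/λ_max = (2.898×10⁻³ m·K)/(1.0635×10⁻³ m) = 2.725 K.

T ≈ 2.725 K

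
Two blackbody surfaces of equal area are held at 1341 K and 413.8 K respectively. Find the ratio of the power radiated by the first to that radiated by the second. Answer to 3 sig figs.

With equal areas, P₁/P₂ = (T₁/T₂)⁴ = (1341/413.8)⁴ = 110.

P₁/P₂ ≈ 110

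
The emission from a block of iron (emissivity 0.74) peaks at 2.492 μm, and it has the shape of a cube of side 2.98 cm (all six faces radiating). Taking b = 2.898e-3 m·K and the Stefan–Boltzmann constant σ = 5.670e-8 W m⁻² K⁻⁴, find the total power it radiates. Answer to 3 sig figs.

Wien's law: T = b/λ_max = 2.898×10⁻³/2.492×10⁻⁶ = 1162.92 K.
Area A = 6s² = 6×(0.0298 m)² = 5.32824×10⁻³ m².
Then P = εσAT⁴ = 0.74×5.670×10⁻⁸×5.32824×10⁻³×(1162.92)⁴ = 409 W.

P ≈ 409 W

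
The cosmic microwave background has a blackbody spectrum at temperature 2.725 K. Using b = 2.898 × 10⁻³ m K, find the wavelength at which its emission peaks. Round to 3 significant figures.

λ_max ≈ 1.06×10⁻³ m

Wien's displacement law: λ_max = b/T = (2.898×10⁻³ m·K)/(2.725 K) = 1.063×10⁻³ m.
That is 1.06×10⁻³ m, in the microwave range.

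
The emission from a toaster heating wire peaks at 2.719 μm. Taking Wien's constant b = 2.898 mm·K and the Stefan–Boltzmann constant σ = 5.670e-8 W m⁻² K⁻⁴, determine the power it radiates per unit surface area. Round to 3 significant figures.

Wien's law: T = b/λ_max = 2.898×10⁻³/2.719×10⁻⁶ = 1065.83 K.
Then I = σT⁴ = 5.670×10⁻⁸×(1065.83)⁴ = 7.32×10⁴ W/m².

I ≈ 7.32×10⁴ W/m²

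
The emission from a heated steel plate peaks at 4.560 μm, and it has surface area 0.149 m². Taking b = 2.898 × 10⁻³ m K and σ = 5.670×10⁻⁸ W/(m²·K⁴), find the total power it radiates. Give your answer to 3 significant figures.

P ≈ 1.38×10³ W

Wien's law: T = b/λ_max = 2.898×10⁻³/4.560×10⁻⁶ = 635.526 K.
Area A = 0.149 m².
Then P = σAT⁴ = 5.670×10⁻⁸×0.149×(635.526)⁴ = 1.38×10³ W.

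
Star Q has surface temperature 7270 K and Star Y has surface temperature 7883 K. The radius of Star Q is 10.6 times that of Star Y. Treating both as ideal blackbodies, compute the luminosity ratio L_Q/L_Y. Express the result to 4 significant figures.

L_Q/L_Y ≈ 81.28

L ∝ R²T⁴, so L_Q/L_Y = (R_Q/R_Y)²(T_Q/T_Y)⁴ = (10.6)² × (7270/7883)⁴ = 112.36 × 0.723388 = 81.28.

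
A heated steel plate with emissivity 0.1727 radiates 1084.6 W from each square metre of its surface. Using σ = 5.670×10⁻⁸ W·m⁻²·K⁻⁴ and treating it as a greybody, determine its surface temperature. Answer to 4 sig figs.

T ≈ 576.9 K

I = εσT⁴, so T = (I/εσ)^(1/4) = (1084.6/(0.1727×5.670×10⁻⁸))^(1/4) = 576.9 K.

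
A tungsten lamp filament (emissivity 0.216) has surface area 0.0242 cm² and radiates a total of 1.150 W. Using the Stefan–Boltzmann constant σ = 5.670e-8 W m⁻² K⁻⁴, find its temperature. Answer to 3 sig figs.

T ≈ 2.50×10³ K

Area A = 0.0242 cm² = 2.42×10⁻⁶ m².
P = εσAT⁴ ⇒ T = (P/(εσA))^(1/4) = (1.150/(0.216×5.670×10⁻⁸×2.42×10⁻⁶))^(1/4) = 2.50×10³ K.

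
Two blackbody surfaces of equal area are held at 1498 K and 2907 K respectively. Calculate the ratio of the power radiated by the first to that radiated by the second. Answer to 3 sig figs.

With equal areas, P₁/P₂ = (T₁/T₂)⁴ = (1498/2907)⁴ = 0.0705.

P₁/P₂ ≈ 0.0705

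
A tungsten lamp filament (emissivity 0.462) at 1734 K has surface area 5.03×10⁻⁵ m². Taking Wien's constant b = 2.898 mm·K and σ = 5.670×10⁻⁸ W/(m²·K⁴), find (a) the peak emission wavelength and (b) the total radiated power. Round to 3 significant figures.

λ_max ≈ 1.67 μm; P ≈ 11.9 W

(a) λ_max = b/T = 2.898×10⁻³/1734 = 1.671×10⁻⁶ m = 1.67 μm.
Area A = 5.03×10⁻⁵ m².
(b) P = εσAT⁴ = 0.462×5.670×10⁻⁸×5.03×10⁻⁵×(1734)⁴ = 11.9 W.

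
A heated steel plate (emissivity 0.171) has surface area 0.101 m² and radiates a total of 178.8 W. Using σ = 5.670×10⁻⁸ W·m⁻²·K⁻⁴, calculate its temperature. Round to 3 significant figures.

Area A = 0.101 m².
P = εσAT⁴ ⇒ T = (P/(εσA))^(1/4) = (178.8/(0.171×5.670×10⁻⁸×0.101))^(1/4) = 654 K.

T ≈ 654 K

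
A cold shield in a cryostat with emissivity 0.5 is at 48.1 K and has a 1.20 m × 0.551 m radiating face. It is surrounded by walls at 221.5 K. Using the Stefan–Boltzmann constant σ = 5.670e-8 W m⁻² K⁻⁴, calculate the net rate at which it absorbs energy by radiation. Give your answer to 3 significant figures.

Area A = 1.20 × 0.551 = 0.6612 m².
Net radiated power P_net = εσA(T⁴ − T₀⁴) = 0.5×5.670×10⁻⁸×0.6612×(48.1⁴ − 221.5⁴).
T⁴ − T₀⁴ = 5.35279×10⁶ − 2.40710×10⁹ = -2.40175×10⁹ K⁴, so P_net = -45.0 W — negative, meaning a net gain of 45.0 W.

Net gain ≈ 45.0 W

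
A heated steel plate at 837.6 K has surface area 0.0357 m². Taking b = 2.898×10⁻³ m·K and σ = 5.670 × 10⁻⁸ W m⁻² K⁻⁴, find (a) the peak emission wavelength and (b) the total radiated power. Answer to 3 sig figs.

λ_max ≈ 3.46 μm; P ≈ 996 W

(a) λ_max = b/T = 2.898×10⁻³/837.6 = 3.460×10⁻⁶ m = 3.46 μm.
Area A = 0.0357 m².
(b) P = σAT⁴ = 5.670×10⁻⁸×0.0357×(837.6)⁴ = 996 W.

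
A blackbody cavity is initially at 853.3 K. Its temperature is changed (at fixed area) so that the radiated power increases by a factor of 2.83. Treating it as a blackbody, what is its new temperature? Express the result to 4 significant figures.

P ∝ T⁴, so T₂/T₁ = (P₂/P₁)^(1/4) = (2.83)^(1/4) = 1.29702.
T₂ = 853.3 × 1.29702 = 1107 K.

T₂ ≈ 1107 K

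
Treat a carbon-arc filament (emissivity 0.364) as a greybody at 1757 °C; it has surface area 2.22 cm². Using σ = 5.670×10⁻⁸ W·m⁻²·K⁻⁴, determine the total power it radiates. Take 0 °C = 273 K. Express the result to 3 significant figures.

P ≈ 77.8 W

T = 1757 °C + 273 = 2030 K.
Area A = 2.22 cm² = 2.22×10⁻⁴ m².
P = εσAT⁴ = 0.364 × 5.670×10⁻⁸ × 2.22×10⁻⁴ × (2030)⁴ = 77.8 W.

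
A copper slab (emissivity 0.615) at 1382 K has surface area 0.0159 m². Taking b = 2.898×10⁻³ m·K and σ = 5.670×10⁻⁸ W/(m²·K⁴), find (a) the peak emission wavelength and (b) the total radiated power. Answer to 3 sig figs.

λ_max ≈ 2.10×10³ nm; P ≈ 2.02×10³ W

(a) λ_max = b/T = 2.898×10⁻³/1382 = 2.097×10⁻⁶ m = 2.10×10³ nm.
Area A = 0.0159 m².
(b) P = εσAT⁴ = 0.615×5.670×10⁻⁸×0.0159×(1382)⁴ = 2.02×10³ W.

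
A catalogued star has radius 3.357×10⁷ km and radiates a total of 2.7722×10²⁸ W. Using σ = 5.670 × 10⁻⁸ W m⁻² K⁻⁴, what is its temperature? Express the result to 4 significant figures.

Surface area A = 4πR² = 4π(3.357×10¹⁰ m)² = 1.41616×10²² m².
P = σAT⁴ ⇒ T = (P/(σA))^(1/4) = (2.7722×10²⁸/(5.670×10⁻⁸×1.41616×10²²))^(1/4) = 2424 K.

T ≈ 2424 K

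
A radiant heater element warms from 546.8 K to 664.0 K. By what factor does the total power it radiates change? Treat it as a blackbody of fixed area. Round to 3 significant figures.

P ∝ T⁴, so P₂/P₁ = (T₂/T₁)⁴ = (664.0/546.8)⁴ = (1.21434)⁴ = 2.17.

P₂/P₁ ≈ 2.17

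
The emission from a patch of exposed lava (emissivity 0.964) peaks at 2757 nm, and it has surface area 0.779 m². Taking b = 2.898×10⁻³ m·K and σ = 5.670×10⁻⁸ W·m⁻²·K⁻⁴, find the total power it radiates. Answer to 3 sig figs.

P ≈ 5.20×10⁴ W

Wien's law: T = b/λ_max = 2.898×10⁻³/2.757×10⁻⁶ = 1051.14 K.
Area A = 0.779 m².
Then P = εσAT⁴ = 0.964×5.670×10⁻⁸×0.779×(1051.14)⁴ = 5.20×10⁴ W.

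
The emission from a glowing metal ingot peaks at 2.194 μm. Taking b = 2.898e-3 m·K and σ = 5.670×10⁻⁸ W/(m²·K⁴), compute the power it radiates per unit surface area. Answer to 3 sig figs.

Wien's law: T = b/λ_max = 2.898×10⁻³/2.194×10⁻⁶ = 1320.88 K.
Then I = σT⁴ = 5.670×10⁻⁸×(1320.88)⁴ = 1.73×10⁵ W/m².

I ≈ 1.73×10⁵ W/m²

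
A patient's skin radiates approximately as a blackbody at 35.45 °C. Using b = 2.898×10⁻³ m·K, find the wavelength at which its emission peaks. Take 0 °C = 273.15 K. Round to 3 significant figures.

T = 35.45 °C + 273.15 = 308.60 K.
Wien's displacement law: λ_max = b/T = (2.898×10⁻³ m·K)/(308.60 K) = 9.391×10⁻⁶ m.
That is 9.39 μm, in the infrared range.

λ_max ≈ 9.39 μm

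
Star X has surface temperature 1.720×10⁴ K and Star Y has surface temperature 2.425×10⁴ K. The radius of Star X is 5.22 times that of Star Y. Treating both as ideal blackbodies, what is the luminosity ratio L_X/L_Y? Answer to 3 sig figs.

L_X/L_Y ≈ 6.90

L ∝ R²T⁴, so L_X/L_Y = (R_X/R_Y)²(T_X/T_Y)⁴ = (5.22)² × (1.720×10⁴/2.425×10⁴)⁴ = 27.2484 × 0.253085 = 6.90.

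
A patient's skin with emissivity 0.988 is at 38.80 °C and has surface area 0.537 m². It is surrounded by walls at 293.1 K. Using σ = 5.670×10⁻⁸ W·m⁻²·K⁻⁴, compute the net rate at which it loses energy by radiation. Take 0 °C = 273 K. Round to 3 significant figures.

T = 38.80 °C + 273 = 311.80 K.
Area A = 0.537 m².
Net radiated power P_net = εσA(T⁴ − T₀⁴) = 0.988×5.670×10⁻⁸×0.537×(311.80⁴ − 293.1⁴).
T⁴ − T₀⁴ = 9.45158×10⁹ − 7.38012×10⁹ = 2.07146×10⁹ K⁴, so P_net = 62.3 W.

Net loss ≈ 62.3 W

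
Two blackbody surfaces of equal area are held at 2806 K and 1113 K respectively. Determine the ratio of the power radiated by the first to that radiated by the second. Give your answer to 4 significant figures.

P₁/P₂ ≈ 40.40

With equal areas, P₁/P₂ = (T₁/T₂)⁴ = (2806/1113)⁴ = 40.40.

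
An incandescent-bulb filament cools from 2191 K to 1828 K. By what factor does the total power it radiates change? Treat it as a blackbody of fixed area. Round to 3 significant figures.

P ∝ T⁴, so P₂/P₁ = (T₂/T₁)⁴ = (1828/2191)⁴ = (0.834322)⁴ = 0.485.

P₂/P₁ ≈ 0.485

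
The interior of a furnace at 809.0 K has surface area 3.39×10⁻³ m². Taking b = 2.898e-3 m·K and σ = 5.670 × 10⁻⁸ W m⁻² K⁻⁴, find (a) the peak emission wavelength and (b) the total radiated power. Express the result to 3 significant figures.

λ_max ≈ 3.58 μm; P ≈ 82.3 W

(a) λ_max = b/T = 2.898×10⁻³/809.0 = 3.582×10⁻⁶ m = 3.58 μm.
Area A = 3.39×10⁻³ m².
(b) P = σAT⁴ = 5.670×10⁻⁸×3.39×10⁻³×(809.0)⁴ = 82.3 W.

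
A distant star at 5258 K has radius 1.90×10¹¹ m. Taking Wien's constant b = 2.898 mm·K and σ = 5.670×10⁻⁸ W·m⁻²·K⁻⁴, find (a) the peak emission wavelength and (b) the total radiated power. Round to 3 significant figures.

(a) λ_max = b/T = 2.898×10⁻³/5258 = 5.512×10⁻⁷ m = 551 nm.
Surface area A = 4πR² = 4π(1.90×10¹¹ m)² = 4.53646×10²³ m².
(b) P = σAT⁴ = 5.670×10⁻⁸×4.53646×10²³×(5258)⁴ = 1.97×10³¹ W.

λ_max ≈ 551 nm; P ≈ 1.97×10³¹ W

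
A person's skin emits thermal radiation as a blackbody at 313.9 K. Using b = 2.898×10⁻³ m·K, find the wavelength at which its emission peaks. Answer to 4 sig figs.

Wien's displacement law: λ_max = b/T = (2.898×10⁻³ m·K)/(313.9 K) = 9.2322×10⁻⁶ m.
That is 9.232 μm, in the infrared range.

λ_max ≈ 9.232 μm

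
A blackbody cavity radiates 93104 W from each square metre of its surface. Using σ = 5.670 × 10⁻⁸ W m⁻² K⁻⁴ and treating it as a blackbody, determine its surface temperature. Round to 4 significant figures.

T ≈ 1132 K

I = σT⁴, so T = (I/σ)^(1/4) = (93104/(5.670×10⁻⁸))^(1/4) = 1132 K.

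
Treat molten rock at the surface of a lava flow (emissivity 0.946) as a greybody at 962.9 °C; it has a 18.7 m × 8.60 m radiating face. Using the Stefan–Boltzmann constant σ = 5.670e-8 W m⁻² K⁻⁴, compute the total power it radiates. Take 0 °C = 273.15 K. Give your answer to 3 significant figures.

T = 962.9 °C + 273.15 = 1236.05 K.
Area A = 18.7 × 8.60 = 160.82 m².
P = εσAT⁴ = 0.946 × 5.670×10⁻⁸ × 160.82 × (1236.05)⁴ = 2.01×10⁷ W.

P ≈ 2.01×10⁷ W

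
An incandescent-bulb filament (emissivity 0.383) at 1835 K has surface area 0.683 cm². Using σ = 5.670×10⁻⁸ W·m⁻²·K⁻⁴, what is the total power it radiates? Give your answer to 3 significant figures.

Area A = 0.683 cm² = 6.83×10⁻⁵ m².
P = εσAT⁴ = 0.383 × 5.670×10⁻⁸ × 6.83×10⁻⁵ × (1835)⁴ = 16.8 W.

P ≈ 16.8 W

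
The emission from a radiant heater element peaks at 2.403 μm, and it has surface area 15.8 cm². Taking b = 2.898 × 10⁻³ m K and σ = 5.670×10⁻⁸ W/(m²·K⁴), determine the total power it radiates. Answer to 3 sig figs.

Wien's law: T = b/λ_max = 2.898×10⁻³/2.403×10⁻⁶ = 1205.99 K.
Area A = 15.8 cm² = 1.58×10⁻³ m².
Then P = σAT⁴ = 5.670×10⁻⁸×1.58×10⁻³×(1205.99)⁴ = 190 W.

P ≈ 190 W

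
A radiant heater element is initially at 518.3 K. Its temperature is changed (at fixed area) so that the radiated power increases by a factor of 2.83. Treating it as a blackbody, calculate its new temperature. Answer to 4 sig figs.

T₂ ≈ 672.2 K

P ∝ T⁴, so T₂/T₁ = (P₂/P₁)^(1/4) = (2.83)^(1/4) = 1.29702.
T₂ = 518.3 × 1.29702 = 672.2 K.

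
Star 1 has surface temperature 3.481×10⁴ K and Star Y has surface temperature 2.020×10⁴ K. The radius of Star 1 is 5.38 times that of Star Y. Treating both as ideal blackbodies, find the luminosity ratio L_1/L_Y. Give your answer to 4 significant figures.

L_1/L_Y ≈ 255.3

L ∝ R²T⁴, so L_1/L_Y = (R_1/R_Y)²(T_1/T_Y)⁴ = (5.38)² × (3.481×10⁴/2.020×10⁴)⁴ = 28.9444 × 8.81882 = 255.3.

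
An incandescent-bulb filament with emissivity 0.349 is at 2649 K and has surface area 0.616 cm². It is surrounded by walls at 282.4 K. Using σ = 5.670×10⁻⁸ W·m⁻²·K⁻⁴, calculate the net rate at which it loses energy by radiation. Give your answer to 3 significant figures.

Area A = 0.616 cm² = 6.16×10⁻⁵ m².
Net radiated power P_net = εσA(T⁴ − T₀⁴) = 0.349×5.670×10⁻⁸×6.16×10⁻⁵×(2649⁴ − 282.4⁴).
T⁴ − T₀⁴ = 4.92411×10¹³ − 6.36002×10⁹ = 4.92347×10¹³ K⁴, so P_net = 60.0 W.

Net loss ≈ 60.0 W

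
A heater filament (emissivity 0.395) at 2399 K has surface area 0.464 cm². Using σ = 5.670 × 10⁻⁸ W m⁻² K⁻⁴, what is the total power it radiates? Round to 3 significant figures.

Area A = 0.464 cm² = 4.64×10⁻⁵ m².
P = εσAT⁴ = 0.395 × 5.670×10⁻⁸ × 4.64×10⁻⁵ × (2399)⁴ = 34.4 W.

P ≈ 34.4 W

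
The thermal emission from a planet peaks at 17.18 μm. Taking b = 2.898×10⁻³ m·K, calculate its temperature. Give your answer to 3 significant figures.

T ≈ 169 K

Wien's law gives T = b/λ_max = (2.898×10⁻³ m·K)/(1.718×10⁻⁵ m) = 169 K.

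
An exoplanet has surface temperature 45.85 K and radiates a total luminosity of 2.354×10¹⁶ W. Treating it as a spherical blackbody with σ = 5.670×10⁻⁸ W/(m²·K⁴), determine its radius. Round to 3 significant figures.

L = 4πR²σT⁴ ⇒ R = √(L/(4πσT⁴)).
σT⁴ = 0.250577 W/m², so R = √(2.354×10¹⁶/(4π×0.250577)) = 8.65×10⁷ m.

R ≈ 8.65×10⁷ m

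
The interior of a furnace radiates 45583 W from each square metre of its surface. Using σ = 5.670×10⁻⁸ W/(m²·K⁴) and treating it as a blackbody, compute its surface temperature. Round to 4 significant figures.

I = σT⁴, so T = (I/σ)^(1/4) = (45583/(5.670×10⁻⁸))^(1/4) = 946.9 K.

T ≈ 946.9 K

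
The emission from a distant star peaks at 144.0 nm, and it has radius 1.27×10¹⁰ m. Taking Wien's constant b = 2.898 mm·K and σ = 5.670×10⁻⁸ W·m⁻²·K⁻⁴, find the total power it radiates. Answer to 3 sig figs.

Wien's law: T = b/λ_max = 2.898×10⁻³/1.440×10⁻⁷ = 20125.0 K.
Surface area A = 4πR² = 4π(1.27×10¹⁰ m)² = 2.02683×10²¹ m².
Then P = σAT⁴ = 5.670×10⁻⁸×2.02683×10²¹×(20125.0)⁴ = 1.89×10³¹ W.

P ≈ 1.89×10³¹ W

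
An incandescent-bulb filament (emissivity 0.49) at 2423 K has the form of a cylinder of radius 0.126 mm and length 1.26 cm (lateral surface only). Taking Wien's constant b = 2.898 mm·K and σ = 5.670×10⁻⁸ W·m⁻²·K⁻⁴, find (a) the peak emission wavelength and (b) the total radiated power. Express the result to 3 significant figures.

λ_max ≈ 1.20 μm; P ≈ 9.55 W

(a) λ_max = b/T = 2.898×10⁻³/2423 = 1.196×10⁻⁶ m = 1.20 μm.
Lateral area A = 2πrL = 2π×1.26×10⁻⁴×0.0126 = 9.97518×10⁻⁶ m².
(b) P = εσAT⁴ = 0.49×5.670×10⁻⁸×9.97518×10⁻⁶×(2423)⁴ = 9.55 W.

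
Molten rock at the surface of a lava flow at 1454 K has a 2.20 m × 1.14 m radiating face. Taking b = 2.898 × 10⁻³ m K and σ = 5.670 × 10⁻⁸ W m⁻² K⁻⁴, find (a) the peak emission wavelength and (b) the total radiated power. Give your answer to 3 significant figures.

(a) λ_max = b/T = 2.898×10⁻³/1454 = 1.993×10⁻⁶ m = 1.99×10³ nm.
Area A = 2.20 × 1.14 = 2.508 m².
(b) P = σAT⁴ = 5.670×10⁻⁸×2.508×(1454)⁴ = 6.36×10⁵ W.

λ_max ≈ 1.99×10³ nm; P ≈ 6.36×10⁵ W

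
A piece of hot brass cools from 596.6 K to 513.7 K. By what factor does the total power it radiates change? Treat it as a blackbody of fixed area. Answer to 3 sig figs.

P₂/P₁ ≈ 0.550

P ∝ T⁴, so P₂/P₁ = (T₂/T₁)⁴ = (513.7/596.6)⁴ = (0.861046)⁴ = 0.550.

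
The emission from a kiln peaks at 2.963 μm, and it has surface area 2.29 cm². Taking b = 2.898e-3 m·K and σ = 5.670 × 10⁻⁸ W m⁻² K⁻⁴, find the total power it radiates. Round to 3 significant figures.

P ≈ 11.9 W

Wien's law: T = b/λ_max = 2.898×10⁻³/2.963×10⁻⁶ = 978.063 K.
Area A = 2.29 cm² = 2.29×10⁻⁴ m².
Then P = σAT⁴ = 5.670×10⁻⁸×2.29×10⁻⁴×(978.063)⁴ = 11.9 W.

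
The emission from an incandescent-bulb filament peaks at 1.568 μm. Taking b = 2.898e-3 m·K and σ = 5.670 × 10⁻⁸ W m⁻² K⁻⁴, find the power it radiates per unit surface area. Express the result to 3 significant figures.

I ≈ 6.62×10⁵ W/m²

Wien's law: T = b/λ_max = 2.898×10⁻³/1.568×10⁻⁶ = 1848.21 K.
Then I = σT⁴ = 5.670×10⁻⁸×(1848.21)⁴ = 6.62×10⁵ W/m².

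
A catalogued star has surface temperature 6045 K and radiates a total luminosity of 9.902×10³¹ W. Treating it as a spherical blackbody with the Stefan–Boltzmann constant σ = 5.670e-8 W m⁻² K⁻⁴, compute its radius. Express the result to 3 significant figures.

R ≈ 3.23×10¹¹ m

L = 4πR²σT⁴ ⇒ R = √(L/(4πσT⁴)).
σT⁴ = 7.57126×10⁷ W/m², so R = √(9.902×10³¹/(4π×7.57126×10⁷)) = 3.23×10¹¹ m.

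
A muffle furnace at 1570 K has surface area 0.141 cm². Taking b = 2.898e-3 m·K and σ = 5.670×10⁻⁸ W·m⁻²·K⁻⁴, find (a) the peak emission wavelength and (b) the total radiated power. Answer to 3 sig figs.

(a) λ_max = b/T = 2.898×10⁻³/1570 = 1.846×10⁻⁶ m = 1.85 μm.
Area A = 0.141 cm² = 1.41×10⁻⁵ m².
(b) P = σAT⁴ = 5.670×10⁻⁸×1.41×10⁻⁵×(1570)⁴ = 4.86 W.

λ_max ≈ 1.85 μm; P ≈ 4.86 W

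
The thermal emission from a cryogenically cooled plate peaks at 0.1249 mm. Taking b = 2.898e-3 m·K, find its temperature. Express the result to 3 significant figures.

T ≈ 23.2 K

Wien's law gives T = b/λ_max = (2.898×10⁻³ m·K)/(1.249×10⁻⁴ m) = 23.2 K.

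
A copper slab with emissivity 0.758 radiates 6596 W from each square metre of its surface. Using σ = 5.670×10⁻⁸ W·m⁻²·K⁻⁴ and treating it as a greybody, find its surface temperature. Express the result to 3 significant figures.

T ≈ 626 K

I = εσT⁴, so T = (I/εσ)^(1/4) = (6596/(0.758×5.670×10⁻⁸))^(1/4) = 626 K.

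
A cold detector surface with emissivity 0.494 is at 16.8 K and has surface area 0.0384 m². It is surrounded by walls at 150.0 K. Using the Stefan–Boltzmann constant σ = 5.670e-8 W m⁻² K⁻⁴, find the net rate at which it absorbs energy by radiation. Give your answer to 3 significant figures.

Area A = 0.0384 m².
Net radiated power P_net = εσA(T⁴ − T₀⁴) = 0.494×5.670×10⁻⁸×0.0384×(16.8⁴ − 150.0⁴).
T⁴ − T₀⁴ = 79659.4 − 5.06250×10⁸ = -5.06170×10⁸ K⁴, so P_net = -0.544 W — negative, meaning a net gain of 0.544 W.

Net gain ≈ 0.544 W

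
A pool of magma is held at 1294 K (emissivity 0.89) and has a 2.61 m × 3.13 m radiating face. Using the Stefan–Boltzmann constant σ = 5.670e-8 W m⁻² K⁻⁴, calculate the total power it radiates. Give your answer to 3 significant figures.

Area A = 2.61 × 3.13 = 8.1693 m².
P = εσAT⁴ = 0.89 × 5.670×10⁻⁸ × 8.1693 × (1294)⁴ = 1.16×10⁶ W.

P ≈ 1.16×10⁶ W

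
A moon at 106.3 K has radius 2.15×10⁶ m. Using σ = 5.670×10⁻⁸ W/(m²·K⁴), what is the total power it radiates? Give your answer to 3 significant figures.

P ≈ 4.21×10¹⁴ W

Surface area A = 4πR² = 4π(2.15×10⁶ m)² = 5.80880×10¹³ m².
P = σAT⁴ = 5.670×10⁻⁸ × 5.80880×10¹³ × (106.3)⁴ = 4.21×10¹⁴ W.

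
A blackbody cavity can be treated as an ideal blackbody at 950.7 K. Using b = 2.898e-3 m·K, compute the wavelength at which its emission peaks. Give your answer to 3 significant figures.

λ_max ≈ 3.05 μm

Wien's displacement law: λ_max = b/T = (2.898×10⁻³ m·K)/(950.7 K) = 3.048×10⁻⁶ m.
That is 3.05 μm, in the infrared range.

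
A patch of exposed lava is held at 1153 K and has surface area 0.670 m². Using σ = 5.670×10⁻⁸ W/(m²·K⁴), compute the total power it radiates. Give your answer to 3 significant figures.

Area A = 0.670 m².
P = σAT⁴ = 5.670×10⁻⁸ × 0.670 × (1153)⁴ = 6.71×10⁴ W.

P ≈ 6.71×10⁴ W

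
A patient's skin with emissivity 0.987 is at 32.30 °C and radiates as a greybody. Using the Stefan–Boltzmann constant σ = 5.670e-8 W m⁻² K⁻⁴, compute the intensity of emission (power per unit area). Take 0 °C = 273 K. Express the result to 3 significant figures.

T = 32.30 °C + 273 = 305.30 K.
Stefan–Boltzmann: I = εσT⁴ = 0.987 × 5.670×10⁻⁸ × (305.30)⁴ = 486 W/m².

I ≈ 486 W/m²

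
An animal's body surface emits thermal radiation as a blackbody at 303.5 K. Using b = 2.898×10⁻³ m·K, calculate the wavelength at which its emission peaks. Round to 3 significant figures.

λ_max ≈ 9.55 μm

Wien's displacement law: λ_max = b/T = (2.898×10⁻³ m·K)/(303.5 K) = 9.549×10⁻⁶ m.
That is 9.55 μm, in the infrared range.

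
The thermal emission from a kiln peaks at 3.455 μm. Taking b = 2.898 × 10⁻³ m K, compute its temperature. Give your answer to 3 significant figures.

Wien's law gives T = b/λ_max = (2.898×10⁻³ m·K)/(3.455×10⁻⁶ m) = 839 K.

T ≈ 839 K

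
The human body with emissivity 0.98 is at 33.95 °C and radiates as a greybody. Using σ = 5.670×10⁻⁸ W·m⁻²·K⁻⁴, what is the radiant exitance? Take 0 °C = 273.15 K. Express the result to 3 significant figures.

I ≈ 494 W/m²

T = 33.95 °C + 273.15 = 307.10 K.
Stefan–Boltzmann: I = εσT⁴ = 0.98 × 5.670×10⁻⁸ × (307.10)⁴ = 494 W/m².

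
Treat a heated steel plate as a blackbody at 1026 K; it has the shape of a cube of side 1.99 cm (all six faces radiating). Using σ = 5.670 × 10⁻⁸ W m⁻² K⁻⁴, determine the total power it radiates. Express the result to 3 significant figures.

Area A = 6s² = 6×(0.0199 m)² = 2.37606×10⁻³ m².
P = σAT⁴ = 5.670×10⁻⁸ × 2.37606×10⁻³ × (1026)⁴ = 149 W.

P ≈ 149 W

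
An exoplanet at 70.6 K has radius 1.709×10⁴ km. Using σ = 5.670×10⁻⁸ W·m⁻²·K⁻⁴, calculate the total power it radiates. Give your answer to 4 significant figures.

Surface area A = 4πR² = 4π(1.709×10⁷ m)² = 3.67024×10¹⁵ m².
P = σAT⁴ = 5.670×10⁻⁸ × 3.67024×10¹⁵ × (70.6)⁴ = 5.170×10¹⁵ W.

P ≈ 5.170×10¹⁵ W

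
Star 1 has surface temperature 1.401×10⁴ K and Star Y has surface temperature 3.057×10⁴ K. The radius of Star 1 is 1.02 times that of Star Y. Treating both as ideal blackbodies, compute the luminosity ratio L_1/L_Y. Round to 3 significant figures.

L_1/L_Y ≈ 0.0459

L ∝ R²T⁴, so L_1/L_Y = (R_1/R_Y)²(T_1/T_Y)⁴ = (1.02)² × (1.401×10⁴/3.057×10⁴)⁴ = 1.0404 × 0.0441134 = 0.0459.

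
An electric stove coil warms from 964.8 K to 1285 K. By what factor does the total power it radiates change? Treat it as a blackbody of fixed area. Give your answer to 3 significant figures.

P ∝ T⁴, so P₂/P₁ = (T₂/T₁)⁴ = (1285/964.8)⁴ = (1.33188)⁴ = 3.15.

P₂/P₁ ≈ 3.15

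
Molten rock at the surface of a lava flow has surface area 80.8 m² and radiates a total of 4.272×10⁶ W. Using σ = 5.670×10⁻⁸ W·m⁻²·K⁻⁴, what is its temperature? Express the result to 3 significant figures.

T ≈ 983 K

Area A = 80.8 m².
P = σAT⁴ ⇒ T = (P/(σA))^(1/4) = (4.272×10⁶/(5.670×10⁻⁸×80.8))^(1/4) = 983 K.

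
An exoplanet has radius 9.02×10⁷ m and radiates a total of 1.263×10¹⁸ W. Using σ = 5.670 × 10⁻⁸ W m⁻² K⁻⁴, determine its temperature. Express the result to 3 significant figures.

Surface area A = 4πR² = 4π(9.02×10⁷ m)² = 1.02240×10¹⁷ m².
P = σAT⁴ ⇒ T = (P/(σA))^(1/4) = (1.263×10¹⁸/(5.670×10⁻⁸×1.02240×10¹⁷))^(1/4) = 121 K.

T ≈ 121 K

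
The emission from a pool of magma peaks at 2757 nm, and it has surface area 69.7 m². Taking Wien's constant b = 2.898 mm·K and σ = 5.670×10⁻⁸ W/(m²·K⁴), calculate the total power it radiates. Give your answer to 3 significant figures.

P ≈ 4.82×10⁶ W

Wien's law: T = b/λ_max = 2.898×10⁻³/2.757×10⁻⁶ = 1051.14 K.
Area A = 69.7 m².
Then P = σAT⁴ = 5.670×10⁻⁸×69.7×(1051.14)⁴ = 4.82×10⁶ W.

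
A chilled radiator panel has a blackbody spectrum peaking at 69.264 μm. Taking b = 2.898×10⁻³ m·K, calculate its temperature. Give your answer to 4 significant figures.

T ≈ 41.84 K

Wien's law gives T = b/λ_max = (2.898×10⁻³ m·K)/(6.9264×10⁻⁵ m) = 41.84 K.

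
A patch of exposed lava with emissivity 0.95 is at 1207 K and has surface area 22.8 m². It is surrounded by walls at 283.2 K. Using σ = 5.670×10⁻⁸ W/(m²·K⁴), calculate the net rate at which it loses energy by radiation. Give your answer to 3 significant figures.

Net loss ≈ 2.60×10⁶ W

Area A = 22.8 m².
Net radiated power P_net = εσA(T⁴ − T₀⁴) = 0.95×5.670×10⁻⁸×22.8×(1207⁴ − 283.2⁴).
T⁴ − T₀⁴ = 2.12241×10¹² − 6.43240×10⁹ = 2.11598×10¹² K⁴, so P_net = 2.60×10⁶ W.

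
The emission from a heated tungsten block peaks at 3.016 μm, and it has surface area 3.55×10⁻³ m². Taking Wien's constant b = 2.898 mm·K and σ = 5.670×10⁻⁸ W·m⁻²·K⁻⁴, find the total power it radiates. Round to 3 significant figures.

P ≈ 172 W

Wien's law: T = b/λ_max = 2.898×10⁻³/3.016×10⁻⁶ = 960.875 K.
Area A = 3.55×10⁻³ m².
Then P = σAT⁴ = 5.670×10⁻⁸×3.55×10⁻³×(960.875)⁴ = 172 W.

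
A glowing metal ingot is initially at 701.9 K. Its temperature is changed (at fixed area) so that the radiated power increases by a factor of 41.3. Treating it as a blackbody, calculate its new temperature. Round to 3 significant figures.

T₂ ≈ 1.78×10³ K

P ∝ T⁴, so T₂/T₁ = (P₂/P₁)^(1/4) = (41.3)^(1/4) = 2.53506.
T₂ = 701.9 × 2.53506 = 1.78×10³ K.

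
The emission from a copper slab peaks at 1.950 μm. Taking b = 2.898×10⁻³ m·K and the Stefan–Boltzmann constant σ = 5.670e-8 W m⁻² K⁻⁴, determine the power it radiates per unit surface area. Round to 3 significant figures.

I ≈ 2.77×10⁵ W/m²

Wien's law: T = b/λ_max = 2.898×10⁻³/1.950×10⁻⁶ = 1486.15 K.
Then I = σT⁴ = 5.670×10⁻⁸×(1486.15)⁴ = 2.77×10⁵ W/m².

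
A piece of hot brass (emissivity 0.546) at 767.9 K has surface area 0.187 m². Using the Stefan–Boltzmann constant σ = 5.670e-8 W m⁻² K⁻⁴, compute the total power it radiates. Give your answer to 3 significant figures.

Area A = 0.187 m².
P = εσAT⁴ = 0.546 × 5.670×10⁻⁸ × 0.187 × (767.9)⁴ = 2.01×10³ W.

P ≈ 2.01×10³ W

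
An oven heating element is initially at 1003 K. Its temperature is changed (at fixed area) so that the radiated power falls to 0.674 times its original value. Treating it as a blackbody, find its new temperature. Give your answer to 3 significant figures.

T₂ ≈ 909 K

P ∝ T⁴, so T₂/T₁ = (P₂/P₁)^(1/4) = (0.674)^(1/4) = 0.906077.
T₂ = 1003 × 0.906077 = 909 K.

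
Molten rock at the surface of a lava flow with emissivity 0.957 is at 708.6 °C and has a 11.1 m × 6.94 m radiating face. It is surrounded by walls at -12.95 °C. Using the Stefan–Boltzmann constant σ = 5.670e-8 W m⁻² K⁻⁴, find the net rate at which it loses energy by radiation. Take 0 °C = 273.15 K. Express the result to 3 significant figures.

Net loss ≈ 3.86×10⁶ W

T = 708.6 °C + 273.15 = 981.75 K.
Surroundings: T = -12.95 °C + 273.15 = 260.20 K.
Area A = 11.1 × 6.94 = 77.034 m².
Net radiated power P_net = εσA(T⁴ − T₀⁴) = 0.957×5.670×10⁻⁸×77.034×(981.75⁴ − 260.20⁴).
T⁴ − T₀⁴ = 9.28974×10¹¹ − 4.58384×10⁹ = 9.24390×10¹¹ K⁴, so P_net = 3.86×10⁶ W.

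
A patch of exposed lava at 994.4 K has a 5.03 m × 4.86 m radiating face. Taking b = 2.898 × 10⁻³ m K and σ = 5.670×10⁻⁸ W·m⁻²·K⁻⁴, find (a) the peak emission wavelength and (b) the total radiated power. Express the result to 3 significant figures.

λ_max ≈ 2.91×10³ nm; P ≈ 1.36×10⁶ W

(a) λ_max = b/T = 2.898×10⁻³/994.4 = 2.914×10⁻⁶ m = 2.91×10³ nm.
Area A = 5.03 × 4.86 = 24.4458 m².
(b) P = σAT⁴ = 5.670×10⁻⁸×24.4458×(994.4)⁴ = 1.36×10⁶ W.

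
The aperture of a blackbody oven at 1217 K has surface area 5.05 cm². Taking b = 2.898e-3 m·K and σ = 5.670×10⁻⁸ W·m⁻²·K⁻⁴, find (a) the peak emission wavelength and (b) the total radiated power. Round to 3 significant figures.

(a) λ_max = b/T = 2.898×10⁻³/1217 = 2.381×10⁻⁶ m = 2.38 μm.
Area A = 5.05 cm² = 5.05×10⁻⁴ m².
(b) P = σAT⁴ = 5.670×10⁻⁸×5.05×10⁻⁴×(1217)⁴ = 62.8 W.

λ_max ≈ 2.38 μm; P ≈ 62.8 W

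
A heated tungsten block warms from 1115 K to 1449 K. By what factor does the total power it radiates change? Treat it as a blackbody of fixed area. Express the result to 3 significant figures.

P₂/P₁ ≈ 2.85

P ∝ T⁴, so P₂/P₁ = (T₂/T₁)⁴ = (1449/1115)⁴ = (1.29955)⁴ = 2.85.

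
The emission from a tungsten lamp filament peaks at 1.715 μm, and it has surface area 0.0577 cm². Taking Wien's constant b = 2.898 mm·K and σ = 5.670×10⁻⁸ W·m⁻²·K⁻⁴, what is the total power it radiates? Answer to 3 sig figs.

Wien's law: T = b/λ_max = 2.898×10⁻³/1.715×10⁻⁶ = 1689.80 K.
Area A = 0.0577 cm² = 5.77×10⁻⁶ m².
Then P = σAT⁴ = 5.670×10⁻⁸×5.77×10⁻⁶×(1689.80)⁴ = 2.67 W.

P ≈ 2.67 W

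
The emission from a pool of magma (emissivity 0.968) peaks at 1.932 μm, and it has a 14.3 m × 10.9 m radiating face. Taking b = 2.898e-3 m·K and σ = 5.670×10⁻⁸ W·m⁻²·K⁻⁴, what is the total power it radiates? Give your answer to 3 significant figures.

P ≈ 4.33×10⁷ W

Wien's law: T = b/λ_max = 2.898×10⁻³/1.932×10⁻⁶ = 1500.00 K.
Area A = 14.3 × 10.9 = 155.87 m².
Then P = εσAT⁴ = 0.968×5.670×10⁻⁸×155.87×(1500.00)⁴ = 4.33×10⁷ W.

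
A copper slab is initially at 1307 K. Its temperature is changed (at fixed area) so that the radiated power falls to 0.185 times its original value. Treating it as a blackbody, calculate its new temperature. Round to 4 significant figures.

P ∝ T⁴, so T₂/T₁ = (P₂/P₁)^(1/4) = (0.185)^(1/4) = 0.655832.
T₂ = 1307 × 0.655832 = 857.2 K.

T₂ ≈ 857.2 K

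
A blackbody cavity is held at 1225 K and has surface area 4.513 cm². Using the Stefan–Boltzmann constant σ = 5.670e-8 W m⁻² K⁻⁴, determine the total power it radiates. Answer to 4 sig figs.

P ≈ 57.62 W

Area A = 4.513 cm² = 4.513×10⁻⁴ m².
P = σAT⁴ = 5.670×10⁻⁸ × 4.513×10⁻⁴ × (1225)⁴ = 57.62 W.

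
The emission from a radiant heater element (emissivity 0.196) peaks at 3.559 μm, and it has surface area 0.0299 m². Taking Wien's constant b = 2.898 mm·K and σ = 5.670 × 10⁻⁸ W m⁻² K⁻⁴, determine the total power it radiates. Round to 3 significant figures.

P ≈ 146 W

Wien's law: T = b/λ_max = 2.898×10⁻³/3.559×10⁻⁶ = 814.274 K.
Area A = 0.0299 m².
Then P = εσAT⁴ = 0.196×5.670×10⁻⁸×0.0299×(814.274)⁴ = 146 W.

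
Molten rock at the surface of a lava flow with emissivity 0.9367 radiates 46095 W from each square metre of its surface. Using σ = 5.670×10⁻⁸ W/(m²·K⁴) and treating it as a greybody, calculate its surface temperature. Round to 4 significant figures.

I = εσT⁴, so T = (I/εσ)^(1/4) = (46095/(0.9367×5.670×10⁻⁸))^(1/4) = 965.2 K.

T ≈ 965.2 K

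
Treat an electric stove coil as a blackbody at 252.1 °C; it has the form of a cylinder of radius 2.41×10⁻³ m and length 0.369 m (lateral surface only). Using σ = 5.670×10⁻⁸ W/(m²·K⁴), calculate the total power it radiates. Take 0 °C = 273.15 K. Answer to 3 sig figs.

T = 252.1 °C + 273.15 = 525.25 K.
Lateral area A = 2πrL = 2π×2.41×10⁻³×0.369 = 5.58757×10⁻³ m².
P = σAT⁴ = 5.670×10⁻⁸ × 5.58757×10⁻³ × (525.25)⁴ = 24.1 W.

P ≈ 24.1 W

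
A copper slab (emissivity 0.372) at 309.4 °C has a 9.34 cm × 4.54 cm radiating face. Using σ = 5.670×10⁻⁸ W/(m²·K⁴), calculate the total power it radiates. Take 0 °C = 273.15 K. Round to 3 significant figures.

P ≈ 10.3 W

T = 309.4 °C + 273.15 = 582.55 K.
Area A = 0.0934 × 0.0454 = 4.24036×10⁻³ m².
P = εσAT⁴ = 0.372 × 5.670×10⁻⁸ × 4.24036×10⁻³ × (582.55)⁴ = 10.3 W.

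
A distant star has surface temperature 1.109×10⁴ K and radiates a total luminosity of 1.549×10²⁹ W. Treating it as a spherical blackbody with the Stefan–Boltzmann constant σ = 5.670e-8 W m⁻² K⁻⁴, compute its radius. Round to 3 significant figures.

R ≈ 3.79×10⁹ m

L = 4πR²σT⁴ ⇒ R = √(L/(4πσT⁴)).
σT⁴ = 8.57648×10⁸ W/m², so R = √(1.549×10²⁹/(4π×8.57648×10⁸)) = 3.79×10⁹ m.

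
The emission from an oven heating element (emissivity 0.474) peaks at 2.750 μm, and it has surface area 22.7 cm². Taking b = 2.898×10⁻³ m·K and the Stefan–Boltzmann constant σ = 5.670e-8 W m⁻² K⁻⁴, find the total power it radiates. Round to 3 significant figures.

P ≈ 75.2 W

Wien's law: T = b/λ_max = 2.898×10⁻³/2.750×10⁻⁶ = 1053.82 K.
Area A = 22.7 cm² = 2.27×10⁻³ m².
Then P = εσAT⁴ = 0.474×5.670×10⁻⁸×2.27×10⁻³×(1053.82)⁴ = 75.2 W.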